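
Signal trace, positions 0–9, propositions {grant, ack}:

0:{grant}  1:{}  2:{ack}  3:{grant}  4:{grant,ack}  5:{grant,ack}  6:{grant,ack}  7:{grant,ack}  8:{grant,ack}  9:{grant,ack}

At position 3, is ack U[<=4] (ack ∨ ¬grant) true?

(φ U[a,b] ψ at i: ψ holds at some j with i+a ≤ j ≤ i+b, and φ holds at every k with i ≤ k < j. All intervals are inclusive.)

Need some j in [3,7] with (ack ∨ ¬grant), and ack at every k in [3,j-1].
  j=3: (ack ∨ ¬grant) false.
  j=4: (ack ∨ ¬grant) holds, but ack fails at k=3 → not this j.
  j=5: (ack ∨ ¬grant) holds, but ack fails at k=3 → not this j.
  j=6: (ack ∨ ¬grant) holds, but ack fails at k=3 → not this j.
  j=7: (ack ∨ ¬grant) holds, but ack fails at k=3 → not this j.
No j in the window works → until fails.

No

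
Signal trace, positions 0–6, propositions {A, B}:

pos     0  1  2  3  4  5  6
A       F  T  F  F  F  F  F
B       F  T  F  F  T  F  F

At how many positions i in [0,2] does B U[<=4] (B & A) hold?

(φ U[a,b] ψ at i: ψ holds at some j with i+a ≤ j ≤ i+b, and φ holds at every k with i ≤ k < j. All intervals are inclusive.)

1

Evaluate at each i in [0,2]:
  i=0: ✗ (lhs fails at k=0 before rhs at j=1)
  i=1: ✓ (rhs at j=1)
  i=2: ✗ (no rhs in [2,6])
Positions where it holds: {1} → 1.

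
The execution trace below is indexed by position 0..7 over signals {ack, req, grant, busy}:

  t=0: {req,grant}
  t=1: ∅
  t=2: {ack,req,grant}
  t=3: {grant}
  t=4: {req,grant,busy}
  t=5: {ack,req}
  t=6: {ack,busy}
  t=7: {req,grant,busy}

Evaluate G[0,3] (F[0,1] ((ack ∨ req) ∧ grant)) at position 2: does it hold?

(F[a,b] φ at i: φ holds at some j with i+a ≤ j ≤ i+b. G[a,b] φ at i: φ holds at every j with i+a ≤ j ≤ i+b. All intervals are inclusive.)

Check F[0,1] ((ack ∨ req) ∧ grant) at every j in [2,5]:
  j=2: holds (witness at 2)
  j=3: holds (witness at 4)
  j=4: holds (witness at 4)
  j=5: fails (none in [5,6])
Fails at j=5 → formula fails.

No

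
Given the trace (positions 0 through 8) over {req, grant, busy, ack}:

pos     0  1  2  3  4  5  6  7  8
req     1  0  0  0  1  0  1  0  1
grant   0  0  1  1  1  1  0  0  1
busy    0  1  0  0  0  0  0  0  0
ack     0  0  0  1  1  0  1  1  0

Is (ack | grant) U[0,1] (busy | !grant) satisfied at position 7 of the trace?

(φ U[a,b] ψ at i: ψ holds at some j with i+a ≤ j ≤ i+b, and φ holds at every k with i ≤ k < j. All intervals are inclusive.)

Holds

Need some j in [7,8] with (busy | !grant), and (ack | grant) at every k in [7,j-1].
  j=7: (busy | !grant) holds; no prefix to check → satisfied.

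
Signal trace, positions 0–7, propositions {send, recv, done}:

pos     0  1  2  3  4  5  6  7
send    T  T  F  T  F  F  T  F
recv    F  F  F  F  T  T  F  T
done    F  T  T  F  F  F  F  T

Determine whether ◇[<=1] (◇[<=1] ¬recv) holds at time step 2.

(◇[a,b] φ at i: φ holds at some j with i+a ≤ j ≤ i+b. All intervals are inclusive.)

Check ◇[<=1] ¬recv at each j in [2,3]:
  j=2: holds (witness at 2)
  j=3: holds (witness at 3)
Found at j=2 → formula holds.

Holds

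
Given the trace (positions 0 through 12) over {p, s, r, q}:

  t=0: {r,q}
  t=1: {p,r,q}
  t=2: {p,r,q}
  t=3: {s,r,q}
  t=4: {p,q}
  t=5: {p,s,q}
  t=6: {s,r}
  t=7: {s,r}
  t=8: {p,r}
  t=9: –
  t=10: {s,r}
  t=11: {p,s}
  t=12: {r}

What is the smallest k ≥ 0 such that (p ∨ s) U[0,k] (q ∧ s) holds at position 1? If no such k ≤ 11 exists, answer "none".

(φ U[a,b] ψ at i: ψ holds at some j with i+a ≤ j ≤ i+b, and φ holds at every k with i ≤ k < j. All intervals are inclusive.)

Need earliest j ≥ 1 with (q ∧ s), and (p ∨ s) at every k in [1,j-1].
  j=1: rhs fails.
  j=2: rhs fails.
  j=3: rhs holds; lhs holds on [1,2]. k = 2.

2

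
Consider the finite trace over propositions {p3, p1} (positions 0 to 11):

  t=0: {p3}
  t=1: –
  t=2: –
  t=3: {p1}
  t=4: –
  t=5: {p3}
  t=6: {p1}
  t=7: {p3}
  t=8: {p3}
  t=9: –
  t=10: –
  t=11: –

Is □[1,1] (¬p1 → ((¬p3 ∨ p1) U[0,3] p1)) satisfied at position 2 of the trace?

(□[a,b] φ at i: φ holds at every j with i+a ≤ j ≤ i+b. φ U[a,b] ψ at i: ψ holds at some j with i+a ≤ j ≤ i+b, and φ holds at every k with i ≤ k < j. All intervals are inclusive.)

Check (¬p1 → ((¬p3 ∨ p1) U[0,3] p1)) at every j in [3,3]:
  j=3: antecedent false → ✓
All positions satisfy it → formula holds.

Yes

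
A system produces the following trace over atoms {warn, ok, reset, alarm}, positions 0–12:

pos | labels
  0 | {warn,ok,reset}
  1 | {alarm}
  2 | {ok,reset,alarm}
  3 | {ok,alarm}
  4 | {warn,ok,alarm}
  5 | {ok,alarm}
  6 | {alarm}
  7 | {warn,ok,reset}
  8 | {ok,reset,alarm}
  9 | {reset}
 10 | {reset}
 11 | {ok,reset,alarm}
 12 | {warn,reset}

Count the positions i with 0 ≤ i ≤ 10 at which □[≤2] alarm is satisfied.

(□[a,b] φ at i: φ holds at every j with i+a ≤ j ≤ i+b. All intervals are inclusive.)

4

Evaluate at each i in [0,10]:
  i=0: ✗ (fails at j=0)
  i=1: ✓ (all of [1,3])
  i=2: ✓ (all of [2,4])
  i=3: ✓ (all of [3,5])
  i=4: ✓ (all of [4,6])
  i=5: ✗ (fails at j=7)
  i=6: ✗ (fails at j=7)
  i=7: ✗ (fails at j=7)
  i=8: ✗ (fails at j=9)
  i=9: ✗ (fails at j=9)
  i=10: ✗ (fails at j=10)
Positions where it holds: {1, 2, 3, 4} → 4.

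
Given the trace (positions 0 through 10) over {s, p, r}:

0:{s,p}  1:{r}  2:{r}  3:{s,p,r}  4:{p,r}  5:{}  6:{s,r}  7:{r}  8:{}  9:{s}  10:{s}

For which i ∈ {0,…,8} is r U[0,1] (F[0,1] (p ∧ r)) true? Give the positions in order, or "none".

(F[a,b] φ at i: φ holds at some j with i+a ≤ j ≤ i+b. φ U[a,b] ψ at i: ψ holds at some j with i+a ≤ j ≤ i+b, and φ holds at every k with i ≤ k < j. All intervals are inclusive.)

1, 2, 3, 4

Evaluate at each i in [0,8]:
  i=0: ✗ (no rhs in [0,1])
  i=1: ✓ (rhs at j=2; lhs holds on [1,1])
  i=2: ✓ (rhs at j=2)
  i=3: ✓ (rhs at j=3)
  i=4: ✓ (rhs at j=4)
  i=5: ✗ (no rhs in [5,6])
  i=6: ✗ (no rhs in [6,7])
  i=7: ✗ (no rhs in [7,8])
  i=8: ✗ (no rhs in [8,9])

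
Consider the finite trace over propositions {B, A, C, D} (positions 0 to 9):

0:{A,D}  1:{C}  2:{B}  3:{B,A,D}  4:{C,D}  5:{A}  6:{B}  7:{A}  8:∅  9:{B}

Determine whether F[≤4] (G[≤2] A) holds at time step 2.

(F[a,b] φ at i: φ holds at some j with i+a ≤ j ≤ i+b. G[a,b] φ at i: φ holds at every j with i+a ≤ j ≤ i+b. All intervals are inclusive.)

False

Check G[≤2] A at each j in [2,6]:
  j=2: fails at 2
  j=3: fails at 4
  j=4: fails at 4
  j=5: fails at 6
  j=6: fails at 6
No position in the window satisfies it → formula fails.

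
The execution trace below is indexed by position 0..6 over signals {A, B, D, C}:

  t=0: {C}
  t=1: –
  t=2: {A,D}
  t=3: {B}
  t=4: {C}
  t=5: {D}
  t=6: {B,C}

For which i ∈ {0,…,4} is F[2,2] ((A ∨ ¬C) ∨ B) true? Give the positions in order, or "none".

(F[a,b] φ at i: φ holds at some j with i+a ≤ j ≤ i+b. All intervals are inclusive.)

0, 1, 3, 4

Evaluate at each i in [0,4]:
  i=0: ✓ (witness j=2)
  i=1: ✓ (witness j=3)
  i=2: ✗ (none in [4,4])
  i=3: ✓ (witness j=5)
  i=4: ✓ (witness j=6)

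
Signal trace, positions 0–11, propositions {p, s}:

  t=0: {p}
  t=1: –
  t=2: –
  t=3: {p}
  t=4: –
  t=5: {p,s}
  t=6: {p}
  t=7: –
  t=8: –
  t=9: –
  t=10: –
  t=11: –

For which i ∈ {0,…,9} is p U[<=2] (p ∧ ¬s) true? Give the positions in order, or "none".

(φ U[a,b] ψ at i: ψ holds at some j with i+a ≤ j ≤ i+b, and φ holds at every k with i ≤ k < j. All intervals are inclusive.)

0, 3, 5, 6

Evaluate at each i in [0,9]:
  i=0: ✓ (rhs at j=0)
  i=1: ✗ (lhs fails at k=1 before rhs at j=3)
  i=2: ✗ (lhs fails at k=2 before rhs at j=3)
  i=3: ✓ (rhs at j=3)
  i=4: ✗ (lhs fails at k=4 before rhs at j=6)
  i=5: ✓ (rhs at j=6; lhs holds on [5,5])
  i=6: ✓ (rhs at j=6)
  i=7: ✗ (no rhs in [7,9])
  i=8: ✗ (no rhs in [8,10])
  i=9: ✗ (no rhs in [9,11])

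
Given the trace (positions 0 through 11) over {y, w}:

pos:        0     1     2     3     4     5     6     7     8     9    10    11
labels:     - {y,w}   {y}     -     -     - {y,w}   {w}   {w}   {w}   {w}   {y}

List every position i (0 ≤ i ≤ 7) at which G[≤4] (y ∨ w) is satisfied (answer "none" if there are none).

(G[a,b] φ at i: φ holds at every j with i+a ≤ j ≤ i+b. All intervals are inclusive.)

Evaluate at each i in [0,7]:
  i=0: ✗ (fails at j=0)
  i=1: ✗ (fails at j=3)
  i=2: ✗ (fails at j=3)
  i=3: ✗ (fails at j=3)
  i=4: ✗ (fails at j=4)
  i=5: ✗ (fails at j=5)
  i=6: ✓ (all of [6,10])
  i=7: ✓ (all of [7,11])

6, 7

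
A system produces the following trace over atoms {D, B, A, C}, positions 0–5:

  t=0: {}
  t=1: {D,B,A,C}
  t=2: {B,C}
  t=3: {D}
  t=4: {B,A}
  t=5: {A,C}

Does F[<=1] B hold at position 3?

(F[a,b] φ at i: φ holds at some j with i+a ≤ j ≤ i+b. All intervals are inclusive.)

Check B at each j in [3,4]:
  j=3: false
  j=4: true
Found at j=4 → formula holds.

True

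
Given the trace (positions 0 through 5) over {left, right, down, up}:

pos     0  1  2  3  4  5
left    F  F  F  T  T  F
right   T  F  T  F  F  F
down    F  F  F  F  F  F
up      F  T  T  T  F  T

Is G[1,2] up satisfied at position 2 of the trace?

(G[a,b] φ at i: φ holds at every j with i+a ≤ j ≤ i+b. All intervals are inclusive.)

Check up at every j in [3,4]:
  j=3: true
  j=4: false
Fails at j=4 → formula fails.

Does not hold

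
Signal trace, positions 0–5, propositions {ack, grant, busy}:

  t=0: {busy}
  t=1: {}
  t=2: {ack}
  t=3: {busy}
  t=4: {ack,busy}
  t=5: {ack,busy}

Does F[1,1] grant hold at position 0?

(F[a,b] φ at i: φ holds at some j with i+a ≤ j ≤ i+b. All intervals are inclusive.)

Does not hold

Check grant at each j in [1,1]:
  j=1: false
No position in the window satisfies it → formula fails.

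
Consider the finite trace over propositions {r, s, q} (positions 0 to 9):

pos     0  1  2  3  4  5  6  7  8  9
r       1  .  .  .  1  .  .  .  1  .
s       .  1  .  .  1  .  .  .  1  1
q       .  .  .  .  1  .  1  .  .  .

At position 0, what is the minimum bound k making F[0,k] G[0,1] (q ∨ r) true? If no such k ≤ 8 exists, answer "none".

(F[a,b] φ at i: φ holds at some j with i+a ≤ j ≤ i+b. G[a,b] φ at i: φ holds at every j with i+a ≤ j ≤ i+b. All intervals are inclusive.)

Scan j = 0,1,… for G[0,1] (q ∨ r):
  j=0: fails
  j=1: fails
  j=2: fails
  j=3: fails
  j=4: fails
  j=5: fails
  j=6: fails
  j=7: fails
  j=8: fails
No j in [0,8] satisfies it → none.

none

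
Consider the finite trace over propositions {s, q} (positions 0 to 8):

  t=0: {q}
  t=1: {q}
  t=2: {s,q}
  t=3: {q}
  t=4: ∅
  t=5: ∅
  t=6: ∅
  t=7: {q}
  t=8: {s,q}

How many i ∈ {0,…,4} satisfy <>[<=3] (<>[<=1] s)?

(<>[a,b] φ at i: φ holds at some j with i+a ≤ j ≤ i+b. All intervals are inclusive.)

Evaluate at each i in [0,4]:
  i=0: ✓ (witness j=1)
  i=1: ✓ (witness j=1)
  i=2: ✓ (witness j=2)
  i=3: ✗ (none in [3,6])
  i=4: ✓ (witness j=7)
Positions where it holds: {0, 1, 2, 4} → 4.

4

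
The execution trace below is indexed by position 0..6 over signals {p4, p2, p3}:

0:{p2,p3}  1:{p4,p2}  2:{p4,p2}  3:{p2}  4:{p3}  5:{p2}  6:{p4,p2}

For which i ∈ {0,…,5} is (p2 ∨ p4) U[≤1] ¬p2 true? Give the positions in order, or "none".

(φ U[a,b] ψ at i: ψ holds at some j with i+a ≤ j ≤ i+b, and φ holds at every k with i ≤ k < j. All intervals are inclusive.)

3, 4

Evaluate at each i in [0,5]:
  i=0: ✗ (no rhs in [0,1])
  i=1: ✗ (no rhs in [1,2])
  i=2: ✗ (no rhs in [2,3])
  i=3: ✓ (rhs at j=4; lhs holds on [3,3])
  i=4: ✓ (rhs at j=4)
  i=5: ✗ (no rhs in [5,6])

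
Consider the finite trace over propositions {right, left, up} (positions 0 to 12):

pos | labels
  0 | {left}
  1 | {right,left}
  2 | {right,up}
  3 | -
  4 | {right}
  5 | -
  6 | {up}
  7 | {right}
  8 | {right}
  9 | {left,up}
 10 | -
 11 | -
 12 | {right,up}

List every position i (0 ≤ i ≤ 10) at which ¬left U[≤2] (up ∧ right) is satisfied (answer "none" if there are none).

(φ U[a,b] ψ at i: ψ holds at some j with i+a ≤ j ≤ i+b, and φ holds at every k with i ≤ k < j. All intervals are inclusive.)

Evaluate at each i in [0,10]:
  i=0: ✗ (lhs fails at k=0 before rhs at j=2)
  i=1: ✗ (lhs fails at k=1 before rhs at j=2)
  i=2: ✓ (rhs at j=2)
  i=3: ✗ (no rhs in [3,5])
  i=4: ✗ (no rhs in [4,6])
  i=5: ✗ (no rhs in [5,7])
  i=6: ✗ (no rhs in [6,8])
  i=7: ✗ (no rhs in [7,9])
  i=8: ✗ (no rhs in [8,10])
  i=9: ✗ (no rhs in [9,11])
  i=10: ✓ (rhs at j=12; lhs holds on [10,11])

2, 10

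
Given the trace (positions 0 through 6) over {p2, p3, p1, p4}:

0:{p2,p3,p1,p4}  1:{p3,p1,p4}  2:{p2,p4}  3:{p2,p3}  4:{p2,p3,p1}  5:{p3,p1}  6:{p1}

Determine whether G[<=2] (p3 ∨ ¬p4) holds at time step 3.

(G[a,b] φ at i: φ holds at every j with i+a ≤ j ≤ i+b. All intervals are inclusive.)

Yes

Check (p3 ∨ ¬p4) at every j in [3,5]:
  j=3: true
  j=4: true
  j=5: true
All positions satisfy it → formula holds.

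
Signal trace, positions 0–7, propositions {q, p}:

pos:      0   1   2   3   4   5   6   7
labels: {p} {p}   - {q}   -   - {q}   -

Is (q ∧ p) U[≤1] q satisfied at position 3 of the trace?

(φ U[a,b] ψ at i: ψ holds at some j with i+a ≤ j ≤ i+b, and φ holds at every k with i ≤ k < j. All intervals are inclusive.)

Yes

Need some j in [3,4] with q, and (q ∧ p) at every k in [3,j-1].
  j=3: q holds; no prefix to check → satisfied.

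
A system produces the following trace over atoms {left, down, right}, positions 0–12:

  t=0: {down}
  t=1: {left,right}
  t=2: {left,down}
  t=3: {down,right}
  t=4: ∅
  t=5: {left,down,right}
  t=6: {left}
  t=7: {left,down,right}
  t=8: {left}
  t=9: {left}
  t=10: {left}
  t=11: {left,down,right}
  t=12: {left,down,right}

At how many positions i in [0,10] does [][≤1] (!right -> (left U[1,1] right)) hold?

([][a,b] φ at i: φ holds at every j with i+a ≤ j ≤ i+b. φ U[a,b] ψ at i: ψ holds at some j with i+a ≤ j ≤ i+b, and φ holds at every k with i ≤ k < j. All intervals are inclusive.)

5

Evaluate at each i in [0,10]:
  i=0: ✗ (fails at j=0)
  i=1: ✓ (all of [1,2])
  i=2: ✓ (all of [2,3])
  i=3: ✗ (fails at j=4)
  i=4: ✗ (fails at j=4)
  i=5: ✓ (all of [5,6])
  i=6: ✓ (all of [6,7])
  i=7: ✗ (fails at j=8)
  i=8: ✗ (fails at j=8)
  i=9: ✗ (fails at j=9)
  i=10: ✓ (all of [10,11])
Positions where it holds: {1, 2, 5, 6, 10} → 5.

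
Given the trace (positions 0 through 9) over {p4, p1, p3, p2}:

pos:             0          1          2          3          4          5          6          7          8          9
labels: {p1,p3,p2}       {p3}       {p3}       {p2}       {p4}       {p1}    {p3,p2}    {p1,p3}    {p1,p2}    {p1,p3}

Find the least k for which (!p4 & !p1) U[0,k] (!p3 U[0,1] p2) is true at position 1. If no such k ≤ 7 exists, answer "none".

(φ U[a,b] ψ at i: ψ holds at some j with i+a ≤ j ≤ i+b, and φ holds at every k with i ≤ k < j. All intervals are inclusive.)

2

Need earliest j ≥ 1 with (!p3 U[0,1] p2), and (!p4 & !p1) at every k in [1,j-1].
  j=1: rhs fails.
  j=2: rhs fails.
  j=3: rhs holds; lhs holds on [1,2]. k = 2.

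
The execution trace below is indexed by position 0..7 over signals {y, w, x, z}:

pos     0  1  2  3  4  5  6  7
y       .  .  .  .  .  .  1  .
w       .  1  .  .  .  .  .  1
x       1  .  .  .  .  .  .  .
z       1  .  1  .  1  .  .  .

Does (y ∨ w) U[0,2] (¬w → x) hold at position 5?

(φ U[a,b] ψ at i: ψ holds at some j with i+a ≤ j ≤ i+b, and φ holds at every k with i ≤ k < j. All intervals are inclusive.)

Does not hold

Need some j in [5,7] with (¬w → x), and (y ∨ w) at every k in [5,j-1].
  j=5: (¬w → x) false.
  j=6: (¬w → x) false.
  j=7: (¬w → x) holds, but (y ∨ w) fails at k=5 → not this j.
No j in the window works → until fails.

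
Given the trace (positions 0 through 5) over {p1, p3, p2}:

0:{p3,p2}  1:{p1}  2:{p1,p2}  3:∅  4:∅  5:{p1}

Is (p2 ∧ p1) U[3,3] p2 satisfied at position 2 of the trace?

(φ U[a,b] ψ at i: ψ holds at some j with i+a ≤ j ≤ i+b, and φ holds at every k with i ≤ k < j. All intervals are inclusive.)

False

Need some j in [5,5] with p2, and (p2 ∧ p1) at every k in [2,j-1].
  j=5: p2 false.
No j in the window works → until fails.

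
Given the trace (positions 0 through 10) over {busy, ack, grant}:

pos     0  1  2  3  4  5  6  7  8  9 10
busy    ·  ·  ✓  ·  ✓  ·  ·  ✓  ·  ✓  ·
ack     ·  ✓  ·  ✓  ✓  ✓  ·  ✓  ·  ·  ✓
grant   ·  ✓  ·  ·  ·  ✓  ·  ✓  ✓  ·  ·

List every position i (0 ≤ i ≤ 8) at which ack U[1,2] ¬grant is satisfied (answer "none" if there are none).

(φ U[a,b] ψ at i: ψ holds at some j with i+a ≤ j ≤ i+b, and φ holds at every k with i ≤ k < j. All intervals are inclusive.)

1, 3, 4, 5

Evaluate at each i in [0,8]:
  i=0: ✗ (lhs fails at k=0 before rhs at j=2)
  i=1: ✓ (rhs at j=2; lhs holds on [1,1])
  i=2: ✗ (lhs fails at k=2 before rhs at j=3)
  i=3: ✓ (rhs at j=4; lhs holds on [3,3])
  i=4: ✓ (rhs at j=6; lhs holds on [4,5])
  i=5: ✓ (rhs at j=6; lhs holds on [5,5])
  i=6: ✗ (no rhs in [7,8])
  i=7: ✗ (lhs fails at k=8 before rhs at j=9)
  i=8: ✗ (lhs fails at k=8 before rhs at j=9)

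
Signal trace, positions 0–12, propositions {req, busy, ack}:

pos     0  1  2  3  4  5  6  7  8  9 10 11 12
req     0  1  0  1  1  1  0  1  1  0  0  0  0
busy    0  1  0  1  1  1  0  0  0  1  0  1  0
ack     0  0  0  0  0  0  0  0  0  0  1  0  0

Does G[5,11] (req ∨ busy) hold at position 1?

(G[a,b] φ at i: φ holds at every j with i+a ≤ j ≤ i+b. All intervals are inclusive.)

Check (req ∨ busy) at every j in [6,12]:
  j=6: false
  j=7: true
  j=8: true
  j=9: true
  j=10: false
  j=11: true
  j=12: false
Fails at j=6 → formula fails.

Does not hold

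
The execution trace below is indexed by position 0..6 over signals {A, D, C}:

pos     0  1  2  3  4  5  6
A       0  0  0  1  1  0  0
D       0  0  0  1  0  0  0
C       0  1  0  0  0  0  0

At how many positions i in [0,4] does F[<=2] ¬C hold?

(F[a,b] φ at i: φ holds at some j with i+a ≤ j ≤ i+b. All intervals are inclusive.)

Evaluate at each i in [0,4]:
  i=0: ✓ (witness j=0)
  i=1: ✓ (witness j=2)
  i=2: ✓ (witness j=2)
  i=3: ✓ (witness j=3)
  i=4: ✓ (witness j=4)
Positions where it holds: {0, 1, 2, 3, 4} → 5.

5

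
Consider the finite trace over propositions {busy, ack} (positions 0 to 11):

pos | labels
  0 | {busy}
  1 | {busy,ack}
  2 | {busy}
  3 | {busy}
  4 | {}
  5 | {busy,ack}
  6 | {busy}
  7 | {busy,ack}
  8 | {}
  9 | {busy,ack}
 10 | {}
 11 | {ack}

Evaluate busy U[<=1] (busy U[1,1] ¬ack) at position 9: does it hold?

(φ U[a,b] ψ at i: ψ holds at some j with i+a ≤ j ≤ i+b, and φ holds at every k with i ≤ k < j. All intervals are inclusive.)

Need some j in [9,10] with (busy U[1,1] ¬ack), and busy at every k in [9,j-1].
  j=9: (busy U[1,1] ¬ack) holds; no prefix to check → satisfied.

Holds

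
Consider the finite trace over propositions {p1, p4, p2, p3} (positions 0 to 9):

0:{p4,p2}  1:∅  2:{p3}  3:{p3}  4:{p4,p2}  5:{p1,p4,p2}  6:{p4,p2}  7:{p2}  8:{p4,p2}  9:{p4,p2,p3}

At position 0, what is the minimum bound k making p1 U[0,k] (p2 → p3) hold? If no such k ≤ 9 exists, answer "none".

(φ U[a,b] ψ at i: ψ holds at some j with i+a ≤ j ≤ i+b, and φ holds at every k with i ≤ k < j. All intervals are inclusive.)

none

Need earliest j ≥ 0 with (p2 → p3), and p1 at every k in [0,j-1].
  j=0: rhs fails.
  j=1: rhs holds but lhs fails at k=0.
  j=2: rhs holds but lhs fails at k=0.
  j=3: rhs holds but lhs fails at k=0.
  j=4: rhs fails.
  j=5: rhs fails.
  j=6: rhs fails.
  j=7: rhs fails.
  j=8: rhs fails.
  j=9: rhs holds but lhs fails at k=0.
No witness within the range → none.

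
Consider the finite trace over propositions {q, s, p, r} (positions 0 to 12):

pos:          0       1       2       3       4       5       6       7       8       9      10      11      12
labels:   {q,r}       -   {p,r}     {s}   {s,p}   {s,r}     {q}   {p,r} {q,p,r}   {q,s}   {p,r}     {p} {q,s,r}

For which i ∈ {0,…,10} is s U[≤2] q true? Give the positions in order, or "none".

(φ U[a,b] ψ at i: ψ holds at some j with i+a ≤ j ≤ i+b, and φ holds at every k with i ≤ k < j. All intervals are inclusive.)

0, 4, 5, 6, 8, 9

Evaluate at each i in [0,10]:
  i=0: ✓ (rhs at j=0)
  i=1: ✗ (no rhs in [1,3])
  i=2: ✗ (no rhs in [2,4])
  i=3: ✗ (no rhs in [3,5])
  i=4: ✓ (rhs at j=6; lhs holds on [4,5])
  i=5: ✓ (rhs at j=6; lhs holds on [5,5])
  i=6: ✓ (rhs at j=6)
  i=7: ✗ (lhs fails at k=7 before rhs at j=8)
  i=8: ✓ (rhs at j=8)
  i=9: ✓ (rhs at j=9)
  i=10: ✗ (lhs fails at k=10 before rhs at j=12)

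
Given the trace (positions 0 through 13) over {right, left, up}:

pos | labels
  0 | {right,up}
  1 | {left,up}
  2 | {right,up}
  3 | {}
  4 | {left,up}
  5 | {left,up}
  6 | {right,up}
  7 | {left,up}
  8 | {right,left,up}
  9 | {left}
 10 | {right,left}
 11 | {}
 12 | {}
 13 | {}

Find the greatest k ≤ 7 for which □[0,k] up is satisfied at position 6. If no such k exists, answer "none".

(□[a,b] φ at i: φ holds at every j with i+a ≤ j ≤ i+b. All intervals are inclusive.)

up must hold from j=6 onward; find where it first fails.
  j=6: holds
  j=7: holds
  j=8: holds
  j=9: fails
Holds on [6,8], so largest k = 2.

2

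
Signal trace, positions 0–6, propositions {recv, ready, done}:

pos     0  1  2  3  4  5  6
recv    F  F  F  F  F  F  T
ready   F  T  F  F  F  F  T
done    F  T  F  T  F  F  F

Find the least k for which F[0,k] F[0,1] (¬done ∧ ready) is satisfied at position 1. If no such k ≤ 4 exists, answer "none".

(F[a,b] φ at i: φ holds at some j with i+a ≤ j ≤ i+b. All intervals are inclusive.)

4

Scan j = 1,2,… for F[0,1] (¬done ∧ ready):
  j=1: fails
  j=2: fails
  j=3: fails
  j=4: fails
  j=5: holds
First hit at j=5, so smallest k = 5-1 = 4.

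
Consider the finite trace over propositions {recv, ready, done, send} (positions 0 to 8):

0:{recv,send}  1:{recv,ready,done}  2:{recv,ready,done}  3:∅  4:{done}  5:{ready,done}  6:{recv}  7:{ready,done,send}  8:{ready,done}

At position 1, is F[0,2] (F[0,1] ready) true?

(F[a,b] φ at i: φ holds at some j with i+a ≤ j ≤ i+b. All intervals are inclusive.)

Holds

Check F[0,1] ready at each j in [1,3]:
  j=1: holds (witness at 1)
  j=2: holds (witness at 2)
  j=3: fails (none in [3,4])
Found at j=1 → formula holds.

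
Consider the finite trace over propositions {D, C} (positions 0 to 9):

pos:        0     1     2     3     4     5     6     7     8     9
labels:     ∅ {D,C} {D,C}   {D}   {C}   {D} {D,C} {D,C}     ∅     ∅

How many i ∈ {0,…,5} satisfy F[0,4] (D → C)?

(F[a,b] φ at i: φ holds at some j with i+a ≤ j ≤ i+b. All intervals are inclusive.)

6

Evaluate at each i in [0,5]:
  i=0: ✓ (witness j=0)
  i=1: ✓ (witness j=1)
  i=2: ✓ (witness j=2)
  i=3: ✓ (witness j=4)
  i=4: ✓ (witness j=4)
  i=5: ✓ (witness j=6)
Positions where it holds: {0, 1, 2, 3, 4, 5} → 6.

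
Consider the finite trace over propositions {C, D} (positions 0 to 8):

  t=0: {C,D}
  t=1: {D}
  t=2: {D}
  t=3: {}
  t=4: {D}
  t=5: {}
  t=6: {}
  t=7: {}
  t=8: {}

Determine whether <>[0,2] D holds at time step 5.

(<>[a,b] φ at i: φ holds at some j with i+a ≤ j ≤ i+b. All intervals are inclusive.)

Check D at each j in [5,7]:
  j=5: false
  j=6: false
  j=7: false
No position in the window satisfies it → formula fails.

Does not hold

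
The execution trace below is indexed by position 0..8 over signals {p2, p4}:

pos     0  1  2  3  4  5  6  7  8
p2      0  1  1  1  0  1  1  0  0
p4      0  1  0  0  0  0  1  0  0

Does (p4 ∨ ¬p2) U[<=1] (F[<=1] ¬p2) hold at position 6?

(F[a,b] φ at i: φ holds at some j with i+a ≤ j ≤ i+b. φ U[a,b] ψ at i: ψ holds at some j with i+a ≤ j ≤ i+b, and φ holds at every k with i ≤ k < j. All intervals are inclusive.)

True

Need some j in [6,7] with F[<=1] ¬p2, and (p4 ∨ ¬p2) at every k in [6,j-1].
  j=6: F[<=1] ¬p2 holds; no prefix to check → satisfied.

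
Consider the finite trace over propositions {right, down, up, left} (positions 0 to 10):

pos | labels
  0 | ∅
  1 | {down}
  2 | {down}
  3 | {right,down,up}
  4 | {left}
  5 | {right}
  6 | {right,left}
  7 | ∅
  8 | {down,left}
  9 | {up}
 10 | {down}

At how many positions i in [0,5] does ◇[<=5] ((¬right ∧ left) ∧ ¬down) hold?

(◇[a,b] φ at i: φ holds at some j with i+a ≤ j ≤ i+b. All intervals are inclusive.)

5

Evaluate at each i in [0,5]:
  i=0: ✓ (witness j=4)
  i=1: ✓ (witness j=4)
  i=2: ✓ (witness j=4)
  i=3: ✓ (witness j=4)
  i=4: ✓ (witness j=4)
  i=5: ✗ (none in [5,10])
Positions where it holds: {0, 1, 2, 3, 4} → 5.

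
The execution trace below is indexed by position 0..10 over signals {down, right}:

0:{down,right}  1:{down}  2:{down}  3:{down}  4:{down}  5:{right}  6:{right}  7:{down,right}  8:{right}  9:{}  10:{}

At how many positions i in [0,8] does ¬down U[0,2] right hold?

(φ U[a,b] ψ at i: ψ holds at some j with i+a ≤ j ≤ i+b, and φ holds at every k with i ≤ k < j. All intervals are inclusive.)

5

Evaluate at each i in [0,8]:
  i=0: ✓ (rhs at j=0)
  i=1: ✗ (no rhs in [1,3])
  i=2: ✗ (no rhs in [2,4])
  i=3: ✗ (lhs fails at k=3 before rhs at j=5)
  i=4: ✗ (lhs fails at k=4 before rhs at j=5)
  i=5: ✓ (rhs at j=5)
  i=6: ✓ (rhs at j=6)
  i=7: ✓ (rhs at j=7)
  i=8: ✓ (rhs at j=8)
Positions where it holds: {0, 5, 6, 7, 8} → 5.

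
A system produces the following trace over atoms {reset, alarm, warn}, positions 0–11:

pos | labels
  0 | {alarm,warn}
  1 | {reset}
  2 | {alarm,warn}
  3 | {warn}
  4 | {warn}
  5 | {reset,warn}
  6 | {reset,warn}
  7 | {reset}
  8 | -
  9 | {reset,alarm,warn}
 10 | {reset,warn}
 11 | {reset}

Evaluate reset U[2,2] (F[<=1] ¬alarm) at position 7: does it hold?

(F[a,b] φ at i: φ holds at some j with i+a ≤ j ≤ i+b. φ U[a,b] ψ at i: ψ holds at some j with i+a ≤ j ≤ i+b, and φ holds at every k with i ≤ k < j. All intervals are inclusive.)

False

Need some j in [9,9] with F[<=1] ¬alarm, and reset at every k in [7,j-1].
  j=9: F[<=1] ¬alarm holds, but reset fails at k=8 → not this j.
No j in the window works → until fails.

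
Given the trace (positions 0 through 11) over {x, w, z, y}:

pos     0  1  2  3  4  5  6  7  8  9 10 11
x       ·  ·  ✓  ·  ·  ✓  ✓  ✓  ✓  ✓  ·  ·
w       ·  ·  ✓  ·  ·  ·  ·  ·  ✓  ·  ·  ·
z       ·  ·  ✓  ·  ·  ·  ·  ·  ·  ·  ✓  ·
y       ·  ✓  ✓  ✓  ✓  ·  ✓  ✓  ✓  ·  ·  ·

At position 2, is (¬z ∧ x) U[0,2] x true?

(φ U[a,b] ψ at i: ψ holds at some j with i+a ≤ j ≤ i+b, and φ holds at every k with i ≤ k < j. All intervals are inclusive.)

True

Need some j in [2,4] with x, and (¬z ∧ x) at every k in [2,j-1].
  j=2: x holds; no prefix to check → satisfied.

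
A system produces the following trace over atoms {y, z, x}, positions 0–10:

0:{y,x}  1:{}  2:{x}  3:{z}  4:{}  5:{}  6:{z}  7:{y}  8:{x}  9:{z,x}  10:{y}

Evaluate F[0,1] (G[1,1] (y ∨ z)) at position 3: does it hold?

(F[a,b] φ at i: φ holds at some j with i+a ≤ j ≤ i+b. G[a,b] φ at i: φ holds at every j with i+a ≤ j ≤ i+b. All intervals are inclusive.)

Check G[1,1] (y ∨ z) at each j in [3,4]:
  j=3: fails at 4
  j=4: fails at 5
No position in the window satisfies it → formula fails.

Does not hold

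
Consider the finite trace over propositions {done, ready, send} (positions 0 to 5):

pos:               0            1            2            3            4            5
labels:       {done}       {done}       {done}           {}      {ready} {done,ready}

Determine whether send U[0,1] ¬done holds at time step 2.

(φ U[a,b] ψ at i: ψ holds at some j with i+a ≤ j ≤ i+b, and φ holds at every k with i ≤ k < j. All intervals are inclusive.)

Need some j in [2,3] with ¬done, and send at every k in [2,j-1].
  j=2: ¬done false.
  j=3: ¬done holds, but send fails at k=2 → not this j.
No j in the window works → until fails.

No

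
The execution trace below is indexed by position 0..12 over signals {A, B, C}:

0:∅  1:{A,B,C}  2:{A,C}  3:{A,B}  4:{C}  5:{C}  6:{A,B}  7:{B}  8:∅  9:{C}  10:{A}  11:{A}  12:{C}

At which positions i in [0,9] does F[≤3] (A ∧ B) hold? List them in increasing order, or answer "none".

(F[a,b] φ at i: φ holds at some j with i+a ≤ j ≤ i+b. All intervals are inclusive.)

0, 1, 2, 3, 4, 5, 6

Evaluate at each i in [0,9]:
  i=0: ✓ (witness j=1)
  i=1: ✓ (witness j=1)
  i=2: ✓ (witness j=3)
  i=3: ✓ (witness j=3)
  i=4: ✓ (witness j=6)
  i=5: ✓ (witness j=6)
  i=6: ✓ (witness j=6)
  i=7: ✗ (none in [7,10])
  i=8: ✗ (none in [8,11])
  i=9: ✗ (none in [9,12])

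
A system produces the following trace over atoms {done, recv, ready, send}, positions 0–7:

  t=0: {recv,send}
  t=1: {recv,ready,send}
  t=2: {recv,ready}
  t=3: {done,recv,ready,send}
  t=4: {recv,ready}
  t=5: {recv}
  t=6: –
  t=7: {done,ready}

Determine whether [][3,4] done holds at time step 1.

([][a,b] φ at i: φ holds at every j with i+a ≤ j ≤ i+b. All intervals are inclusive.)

Check done at every j in [4,5]:
  j=4: false
  j=5: false
Fails at j=4 → formula fails.

Does not hold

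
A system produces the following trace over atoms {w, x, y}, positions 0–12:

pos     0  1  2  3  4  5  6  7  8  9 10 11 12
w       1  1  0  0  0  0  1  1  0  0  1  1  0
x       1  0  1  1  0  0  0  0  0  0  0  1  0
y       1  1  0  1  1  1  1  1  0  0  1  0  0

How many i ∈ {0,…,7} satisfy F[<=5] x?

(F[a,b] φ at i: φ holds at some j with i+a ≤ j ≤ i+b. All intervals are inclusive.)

Evaluate at each i in [0,7]:
  i=0: ✓ (witness j=0)
  i=1: ✓ (witness j=2)
  i=2: ✓ (witness j=2)
  i=3: ✓ (witness j=3)
  i=4: ✗ (none in [4,9])
  i=5: ✗ (none in [5,10])
  i=6: ✓ (witness j=11)
  i=7: ✓ (witness j=11)
Positions where it holds: {0, 1, 2, 3, 6, 7} → 6.

6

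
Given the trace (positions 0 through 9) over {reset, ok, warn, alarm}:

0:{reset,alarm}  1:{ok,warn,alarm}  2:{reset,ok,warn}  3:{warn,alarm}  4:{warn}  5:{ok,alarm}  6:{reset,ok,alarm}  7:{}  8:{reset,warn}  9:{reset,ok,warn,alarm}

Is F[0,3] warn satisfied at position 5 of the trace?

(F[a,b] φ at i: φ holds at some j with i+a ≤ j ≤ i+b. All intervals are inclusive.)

True

Check warn at each j in [5,8]:
  j=5: false
  j=6: false
  j=7: false
  j=8: true
Found at j=8 → formula holds.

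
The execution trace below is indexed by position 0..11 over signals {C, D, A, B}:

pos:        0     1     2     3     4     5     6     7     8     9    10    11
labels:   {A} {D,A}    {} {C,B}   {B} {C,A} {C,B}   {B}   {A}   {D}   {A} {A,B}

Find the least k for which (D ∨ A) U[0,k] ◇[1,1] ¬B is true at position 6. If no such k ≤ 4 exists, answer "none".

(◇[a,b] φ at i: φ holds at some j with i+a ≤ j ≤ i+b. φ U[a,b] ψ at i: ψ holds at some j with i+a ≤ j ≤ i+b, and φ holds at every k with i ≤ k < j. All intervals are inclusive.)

none

Need earliest j ≥ 6 with ◇[1,1] ¬B, and (D ∨ A) at every k in [6,j-1].
  j=6: rhs fails.
  j=7: rhs holds but lhs fails at k=6.
  j=8: rhs holds but lhs fails at k=6.
  j=9: rhs holds but lhs fails at k=6.
  j=10: rhs fails.
No witness within the range → none.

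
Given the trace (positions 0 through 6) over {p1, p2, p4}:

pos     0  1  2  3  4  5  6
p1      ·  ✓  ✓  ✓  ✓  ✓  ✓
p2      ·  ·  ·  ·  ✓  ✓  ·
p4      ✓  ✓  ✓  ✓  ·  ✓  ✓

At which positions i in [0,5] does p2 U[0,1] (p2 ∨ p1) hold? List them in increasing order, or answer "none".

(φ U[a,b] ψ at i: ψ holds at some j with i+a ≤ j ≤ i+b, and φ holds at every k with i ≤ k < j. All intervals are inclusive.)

1, 2, 3, 4, 5

Evaluate at each i in [0,5]:
  i=0: ✗ (lhs fails at k=0 before rhs at j=1)
  i=1: ✓ (rhs at j=1)
  i=2: ✓ (rhs at j=2)
  i=3: ✓ (rhs at j=3)
  i=4: ✓ (rhs at j=4)
  i=5: ✓ (rhs at j=5)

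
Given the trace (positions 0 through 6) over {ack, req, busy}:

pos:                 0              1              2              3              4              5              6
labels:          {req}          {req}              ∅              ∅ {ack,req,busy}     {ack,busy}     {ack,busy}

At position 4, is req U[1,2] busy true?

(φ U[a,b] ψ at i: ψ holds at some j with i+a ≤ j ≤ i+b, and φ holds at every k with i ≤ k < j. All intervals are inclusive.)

Need some j in [5,6] with busy, and req at every k in [4,j-1].
  j=5: busy holds; req holds at every k in [4,4] → satisfied.

Yes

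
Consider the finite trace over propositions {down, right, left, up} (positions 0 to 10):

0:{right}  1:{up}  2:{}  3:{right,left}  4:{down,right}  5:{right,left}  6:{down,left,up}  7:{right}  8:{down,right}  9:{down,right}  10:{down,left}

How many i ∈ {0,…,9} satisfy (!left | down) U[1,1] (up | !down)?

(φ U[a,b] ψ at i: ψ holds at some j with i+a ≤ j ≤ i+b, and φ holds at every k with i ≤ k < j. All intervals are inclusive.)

Evaluate at each i in [0,9]:
  i=0: ✓ (rhs at j=1; lhs holds on [0,0])
  i=1: ✓ (rhs at j=2; lhs holds on [1,1])
  i=2: ✓ (rhs at j=3; lhs holds on [2,2])
  i=3: ✗ (no rhs in [4,4])
  i=4: ✓ (rhs at j=5; lhs holds on [4,4])
  i=5: ✗ (lhs fails at k=5 before rhs at j=6)
  i=6: ✓ (rhs at j=7; lhs holds on [6,6])
  i=7: ✗ (no rhs in [8,8])
  i=8: ✗ (no rhs in [9,9])
  i=9: ✗ (no rhs in [10,10])
Positions where it holds: {0, 1, 2, 4, 6} → 5.

5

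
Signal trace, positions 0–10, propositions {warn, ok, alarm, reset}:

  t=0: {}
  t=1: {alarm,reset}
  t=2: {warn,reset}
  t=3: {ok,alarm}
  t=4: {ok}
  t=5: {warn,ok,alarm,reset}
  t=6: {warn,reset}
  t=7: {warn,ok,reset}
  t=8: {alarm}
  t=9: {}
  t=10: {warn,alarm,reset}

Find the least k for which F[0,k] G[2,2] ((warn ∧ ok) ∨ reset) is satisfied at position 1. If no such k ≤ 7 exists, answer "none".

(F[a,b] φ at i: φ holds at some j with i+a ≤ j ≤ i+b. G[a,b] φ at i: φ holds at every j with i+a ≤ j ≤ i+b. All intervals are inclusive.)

Scan j = 1,2,… for G[2,2] ((warn ∧ ok) ∨ reset):
  j=1: fails
  j=2: fails
  j=3: holds
First hit at j=3, so smallest k = 3-1 = 2.

2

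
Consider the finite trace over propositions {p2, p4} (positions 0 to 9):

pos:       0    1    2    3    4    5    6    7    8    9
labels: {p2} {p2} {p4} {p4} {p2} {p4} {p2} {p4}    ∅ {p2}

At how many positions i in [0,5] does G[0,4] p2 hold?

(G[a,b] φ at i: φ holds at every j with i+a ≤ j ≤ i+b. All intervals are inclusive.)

0

Evaluate at each i in [0,5]:
  i=0: ✗ (fails at j=2)
  i=1: ✗ (fails at j=2)
  i=2: ✗ (fails at j=2)
  i=3: ✗ (fails at j=3)
  i=4: ✗ (fails at j=5)
  i=5: ✗ (fails at j=5)
Positions where it holds: {} → 0.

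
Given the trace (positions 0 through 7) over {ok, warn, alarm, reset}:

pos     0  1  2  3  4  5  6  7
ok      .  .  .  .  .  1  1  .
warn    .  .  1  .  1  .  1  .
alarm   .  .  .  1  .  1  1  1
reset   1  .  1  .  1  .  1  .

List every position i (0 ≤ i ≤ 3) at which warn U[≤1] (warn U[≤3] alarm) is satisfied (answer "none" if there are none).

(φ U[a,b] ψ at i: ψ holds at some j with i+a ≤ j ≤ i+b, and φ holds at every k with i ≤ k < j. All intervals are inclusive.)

2, 3

Evaluate at each i in [0,3]:
  i=0: ✗ (no rhs in [0,1])
  i=1: ✗ (lhs fails at k=1 before rhs at j=2)
  i=2: ✓ (rhs at j=2)
  i=3: ✓ (rhs at j=3)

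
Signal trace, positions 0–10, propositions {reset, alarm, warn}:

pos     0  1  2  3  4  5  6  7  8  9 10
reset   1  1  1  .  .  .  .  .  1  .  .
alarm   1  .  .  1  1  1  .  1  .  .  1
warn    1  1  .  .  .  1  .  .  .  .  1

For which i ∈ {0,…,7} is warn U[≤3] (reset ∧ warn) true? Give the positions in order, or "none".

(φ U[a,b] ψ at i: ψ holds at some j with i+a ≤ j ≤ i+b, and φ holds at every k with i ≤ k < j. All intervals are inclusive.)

Evaluate at each i in [0,7]:
  i=0: ✓ (rhs at j=0)
  i=1: ✓ (rhs at j=1)
  i=2: ✗ (no rhs in [2,5])
  i=3: ✗ (no rhs in [3,6])
  i=4: ✗ (no rhs in [4,7])
  i=5: ✗ (no rhs in [5,8])
  i=6: ✗ (no rhs in [6,9])
  i=7: ✗ (no rhs in [7,10])

0, 1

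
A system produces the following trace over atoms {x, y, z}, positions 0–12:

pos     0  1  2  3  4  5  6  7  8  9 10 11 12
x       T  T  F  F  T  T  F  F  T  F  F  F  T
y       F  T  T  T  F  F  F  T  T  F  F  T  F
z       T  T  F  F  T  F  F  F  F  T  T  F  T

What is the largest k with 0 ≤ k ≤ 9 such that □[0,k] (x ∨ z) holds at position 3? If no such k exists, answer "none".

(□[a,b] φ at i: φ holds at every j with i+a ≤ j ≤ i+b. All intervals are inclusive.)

none

(x ∨ z) must hold from j=3 onward; find where it first fails.
  j=3: fails → no k works.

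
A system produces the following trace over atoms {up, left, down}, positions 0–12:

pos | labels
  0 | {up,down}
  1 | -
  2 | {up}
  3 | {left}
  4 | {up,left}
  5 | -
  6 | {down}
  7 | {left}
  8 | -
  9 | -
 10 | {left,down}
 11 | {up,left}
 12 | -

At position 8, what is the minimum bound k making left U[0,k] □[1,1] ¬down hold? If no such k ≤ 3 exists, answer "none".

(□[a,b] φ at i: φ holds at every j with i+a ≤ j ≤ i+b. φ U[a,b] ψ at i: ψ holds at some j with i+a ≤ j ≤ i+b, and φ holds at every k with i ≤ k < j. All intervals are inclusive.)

Need earliest j ≥ 8 with □[1,1] ¬down, and left at every k in [8,j-1].
  j=8: rhs holds (empty prefix). k = 0.

0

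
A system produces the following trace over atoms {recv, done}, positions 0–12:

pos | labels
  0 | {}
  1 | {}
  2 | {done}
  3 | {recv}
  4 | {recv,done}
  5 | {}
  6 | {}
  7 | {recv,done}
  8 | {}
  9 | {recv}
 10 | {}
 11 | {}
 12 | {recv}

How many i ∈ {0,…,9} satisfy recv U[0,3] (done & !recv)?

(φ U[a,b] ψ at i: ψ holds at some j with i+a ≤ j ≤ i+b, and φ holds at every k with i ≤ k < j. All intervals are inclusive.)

1

Evaluate at each i in [0,9]:
  i=0: ✗ (lhs fails at k=0 before rhs at j=2)
  i=1: ✗ (lhs fails at k=1 before rhs at j=2)
  i=2: ✓ (rhs at j=2)
  i=3: ✗ (no rhs in [3,6])
  i=4: ✗ (no rhs in [4,7])
  i=5: ✗ (no rhs in [5,8])
  i=6: ✗ (no rhs in [6,9])
  i=7: ✗ (no rhs in [7,10])
  i=8: ✗ (no rhs in [8,11])
  i=9: ✗ (no rhs in [9,12])
Positions where it holds: {2} → 1.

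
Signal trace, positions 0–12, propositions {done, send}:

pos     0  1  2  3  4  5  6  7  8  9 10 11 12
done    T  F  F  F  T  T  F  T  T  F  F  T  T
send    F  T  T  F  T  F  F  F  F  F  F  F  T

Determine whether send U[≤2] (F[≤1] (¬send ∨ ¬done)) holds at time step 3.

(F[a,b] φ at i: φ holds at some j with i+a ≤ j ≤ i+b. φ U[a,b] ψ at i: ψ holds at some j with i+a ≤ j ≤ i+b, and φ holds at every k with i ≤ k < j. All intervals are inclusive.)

Need some j in [3,5] with F[≤1] (¬send ∨ ¬done), and send at every k in [3,j-1].
  j=3: F[≤1] (¬send ∨ ¬done) holds; no prefix to check → satisfied.

Yes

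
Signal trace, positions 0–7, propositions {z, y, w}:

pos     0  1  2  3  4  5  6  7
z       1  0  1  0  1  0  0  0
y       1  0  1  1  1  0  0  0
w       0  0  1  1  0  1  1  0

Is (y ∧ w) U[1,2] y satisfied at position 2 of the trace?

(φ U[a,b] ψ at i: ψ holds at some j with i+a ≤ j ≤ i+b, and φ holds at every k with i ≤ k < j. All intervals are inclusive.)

Need some j in [3,4] with y, and (y ∧ w) at every k in [2,j-1].
  j=3: y holds; (y ∧ w) holds at every k in [2,2] → satisfied.

Holds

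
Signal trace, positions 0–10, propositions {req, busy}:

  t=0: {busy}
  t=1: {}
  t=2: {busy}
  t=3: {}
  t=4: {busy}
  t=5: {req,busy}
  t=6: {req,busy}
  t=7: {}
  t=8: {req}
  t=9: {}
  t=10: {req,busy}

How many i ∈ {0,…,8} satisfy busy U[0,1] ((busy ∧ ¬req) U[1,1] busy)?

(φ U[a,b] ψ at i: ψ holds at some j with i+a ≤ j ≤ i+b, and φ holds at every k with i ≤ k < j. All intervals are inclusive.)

Evaluate at each i in [0,8]:
  i=0: ✗ (no rhs in [0,1])
  i=1: ✗ (no rhs in [1,2])
  i=2: ✗ (no rhs in [2,3])
  i=3: ✗ (lhs fails at k=3 before rhs at j=4)
  i=4: ✓ (rhs at j=4)
  i=5: ✗ (no rhs in [5,6])
  i=6: ✗ (no rhs in [6,7])
  i=7: ✗ (no rhs in [7,8])
  i=8: ✗ (no rhs in [8,9])
Positions where it holds: {4} → 1.

1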